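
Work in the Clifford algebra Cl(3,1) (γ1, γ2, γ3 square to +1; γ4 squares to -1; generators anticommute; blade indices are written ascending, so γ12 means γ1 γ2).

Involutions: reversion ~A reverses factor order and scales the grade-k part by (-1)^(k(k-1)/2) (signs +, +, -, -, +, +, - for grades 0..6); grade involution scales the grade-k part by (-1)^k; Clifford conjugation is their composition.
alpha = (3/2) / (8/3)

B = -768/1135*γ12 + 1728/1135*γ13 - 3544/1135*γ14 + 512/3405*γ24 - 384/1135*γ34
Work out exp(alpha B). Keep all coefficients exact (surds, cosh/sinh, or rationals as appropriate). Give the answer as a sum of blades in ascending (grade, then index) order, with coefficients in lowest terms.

B^2 term by term: the squares give (-768/1135)^2*(γ12)^2 + (1728/1135)^2*(γ13)^2 + (-3544/1135)^2*(γ14)^2 + (512/3405)^2*(γ24)^2 + (-384/1135)^2*(γ34)^2 = 589824/1288225*(-1) + 2985984/1288225*(-1) + 12559936/1288225*(+1) + 262144/11594025*(+1) + 147456/1288225*(+1) = 64/9 (each basis 2-blade squares to minus the product of its generators' squares); cross terms between blades sharing an index anticommute and cancel; the commuting (index-disjoint) pairs give grade-4 terms 2*c*c'*(blade product), which cancel blade by blade — γ1234: 589824/1288225 - 589824/1288225 = 0 — confirming B is simple. So B^2 = 64/9.
B^2 = 64/9 — the positive square puts this in the hyperbolic regime; l = 8/3, alpha*l = 3/2, so exp(alpha B) = cosh(3/2) + (sinh(3/2)/(8/3))*B = cosh(3/2) + (3*sinh(3/2)/8)*B.
Answer: cosh(3/2) - 288*sinh(3/2)/1135*γ12 + 648*sinh(3/2)/1135*γ13 - 1329*sinh(3/2)/1135*γ14 + 64*sinh(3/2)/1135*γ24 - 144*sinh(3/2)/1135*γ34


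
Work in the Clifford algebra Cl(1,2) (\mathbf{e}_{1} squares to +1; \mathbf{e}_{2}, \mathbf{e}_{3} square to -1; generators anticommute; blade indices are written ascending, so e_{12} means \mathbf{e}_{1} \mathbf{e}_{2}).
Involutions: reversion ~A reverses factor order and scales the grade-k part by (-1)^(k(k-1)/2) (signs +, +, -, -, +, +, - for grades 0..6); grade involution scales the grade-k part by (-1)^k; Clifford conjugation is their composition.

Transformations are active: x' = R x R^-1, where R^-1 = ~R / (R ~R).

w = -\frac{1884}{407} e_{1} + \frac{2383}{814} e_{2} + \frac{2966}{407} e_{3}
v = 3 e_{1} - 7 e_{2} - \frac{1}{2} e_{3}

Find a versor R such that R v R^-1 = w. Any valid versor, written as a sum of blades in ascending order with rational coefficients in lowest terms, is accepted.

Here q(v) = q(w) = -\frac{161}{4}; the classical choice R = v + w = -\frac{663}{407} e_{1} - \frac{3315}{814} e_{2} + \frac{5525}{814} e_{3} then realises v -> w under the sandwich.
Answer: -\frac{663}{407} e_{1} - \frac{3315}{814} e_{2} + \frac{5525}{814} e_{3}


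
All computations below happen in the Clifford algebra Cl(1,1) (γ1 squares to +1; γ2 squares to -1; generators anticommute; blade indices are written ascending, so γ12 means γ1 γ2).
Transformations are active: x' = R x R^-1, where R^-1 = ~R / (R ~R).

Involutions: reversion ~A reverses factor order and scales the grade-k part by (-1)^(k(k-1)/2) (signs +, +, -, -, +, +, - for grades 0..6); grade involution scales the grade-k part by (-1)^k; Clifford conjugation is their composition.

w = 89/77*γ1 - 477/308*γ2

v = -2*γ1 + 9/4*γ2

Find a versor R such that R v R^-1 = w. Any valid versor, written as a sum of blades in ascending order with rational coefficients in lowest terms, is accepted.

Why this works: both vectors square to -17/16, so q(v) = q(w) and R = v + w = -65/77*γ1 + 54/77*γ2 carries v to w — its own direction survives, the complement (v - w)/2 flips.
Answer: -65/77*γ1 + 54/77*γ2


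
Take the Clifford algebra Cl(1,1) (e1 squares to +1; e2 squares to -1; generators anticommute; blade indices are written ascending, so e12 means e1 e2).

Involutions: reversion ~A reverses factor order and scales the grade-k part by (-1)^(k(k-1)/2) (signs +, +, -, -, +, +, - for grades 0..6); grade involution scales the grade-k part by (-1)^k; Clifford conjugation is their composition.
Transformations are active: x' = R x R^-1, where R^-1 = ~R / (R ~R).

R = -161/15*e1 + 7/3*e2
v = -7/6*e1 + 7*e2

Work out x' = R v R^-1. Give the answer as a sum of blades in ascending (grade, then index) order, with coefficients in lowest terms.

~R = -161/15*e1 + 7/3*e2, and R ~R = 2744/25, so R^-1 = ~R / (2744/25).
R v = -343/90 - 6517/90*e12
Answer: 413/216*e1 - 1547/216*e2


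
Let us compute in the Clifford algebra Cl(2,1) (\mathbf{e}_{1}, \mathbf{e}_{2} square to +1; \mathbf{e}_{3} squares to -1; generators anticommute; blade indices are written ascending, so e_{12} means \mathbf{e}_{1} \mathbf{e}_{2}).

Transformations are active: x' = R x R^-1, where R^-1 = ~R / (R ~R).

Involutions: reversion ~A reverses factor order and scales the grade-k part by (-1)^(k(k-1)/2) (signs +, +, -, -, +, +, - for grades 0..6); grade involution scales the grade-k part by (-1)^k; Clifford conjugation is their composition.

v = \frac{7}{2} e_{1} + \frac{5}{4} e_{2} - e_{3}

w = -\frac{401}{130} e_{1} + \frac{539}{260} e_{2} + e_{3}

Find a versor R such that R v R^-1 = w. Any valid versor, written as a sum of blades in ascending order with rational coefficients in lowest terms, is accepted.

Equal squares first: v^2 = w^2 = \frac{205}{16}. Then v + w = \frac{27}{65} e_{1} + \frac{216}{65} e_{2} is a versor taking v to w, provided it is invertible.
Answer: \frac{27}{65} e_{1} + \frac{216}{65} e_{2}


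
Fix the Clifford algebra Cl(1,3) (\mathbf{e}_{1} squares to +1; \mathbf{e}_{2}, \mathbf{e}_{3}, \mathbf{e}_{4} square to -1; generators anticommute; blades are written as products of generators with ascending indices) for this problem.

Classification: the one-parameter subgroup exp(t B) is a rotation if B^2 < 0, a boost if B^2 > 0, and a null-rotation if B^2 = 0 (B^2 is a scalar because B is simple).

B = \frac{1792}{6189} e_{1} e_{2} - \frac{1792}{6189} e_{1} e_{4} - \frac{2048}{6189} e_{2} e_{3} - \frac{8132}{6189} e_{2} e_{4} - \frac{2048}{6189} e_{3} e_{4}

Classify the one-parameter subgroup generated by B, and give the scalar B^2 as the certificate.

B^2 term by term: the squares give (\frac{1792}{6189})^2*(e_{1} e_{2})^2 + (-\frac{1792}{6189})^2*(e_{1} e_{4})^2 + (-\frac{2048}{6189})^2*(e_{2} e_{3})^2 + (-\frac{8132}{6189})^2*(e_{2} e_{4})^2 + (-\frac{2048}{6189})^2*(e_{3} e_{4})^2 = \frac{3211264}{38303721}*(+1) + \frac{3211264}{38303721}*(+1) + \frac{4194304}{38303721}*(-1) + \frac{66129424}{38303721}*(-1) + \frac{4194304}{38303721}*(-1) = -\frac{16}{9} (each basis 2-blade squares to minus the product of its generators' squares); cross terms between blades sharing an index anticommute and cancel; the commuting (index-disjoint) pairs give grade-4 terms 2*c*c'*(blade product), which cancel blade by blade — e_{1} e_{2} e_{3} e_{4}: -\frac{7340032}{38303721} + \frac{7340032}{38303721} = 0 — confirming B is simple. So B^2 = -\frac{16}{9}.
Answer: rotation, certificate B^2 = -\frac{16}{9}. Key observation: B^2 = -\frac{16}{9} is a conjugation invariant, so its sign decides the class regardless of the surface form of B.


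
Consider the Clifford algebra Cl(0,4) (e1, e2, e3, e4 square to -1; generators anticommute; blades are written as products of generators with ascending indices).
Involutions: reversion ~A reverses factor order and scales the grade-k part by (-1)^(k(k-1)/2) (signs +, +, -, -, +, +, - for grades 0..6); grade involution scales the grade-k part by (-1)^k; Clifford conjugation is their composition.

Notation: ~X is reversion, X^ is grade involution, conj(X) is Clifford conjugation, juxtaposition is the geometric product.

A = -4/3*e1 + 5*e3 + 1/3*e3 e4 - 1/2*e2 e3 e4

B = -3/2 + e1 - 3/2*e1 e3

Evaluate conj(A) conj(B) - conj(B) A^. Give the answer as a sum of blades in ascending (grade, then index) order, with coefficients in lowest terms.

first term: 4/3 - 19/2*e1 + 11/2*e3 - 5*e1 e3 - 1/2*e1 e4 + 1/2*e3 e4 + 3/4*e1 e2 e4 + 1/3*e1 e3 e4 + 3/4*e2 e3 e4 - 1/2*e1 e2 e3 e4
second term: 4/3 + 11/2*e1 + 19/2*e3 + 5*e1 e3 - 1/2*e1 e4 - 1/2*e3 e4 + 3/4*e1 e2 e4 - 1/3*e1 e3 e4 - 3/4*e2 e3 e4 - 1/2*e1 e2 e3 e4
Answer: -15*e1 - 4*e3 - 10*e1 e3 + e3 e4 + 2/3*e1 e3 e4 + 3/2*e2 e3 e4


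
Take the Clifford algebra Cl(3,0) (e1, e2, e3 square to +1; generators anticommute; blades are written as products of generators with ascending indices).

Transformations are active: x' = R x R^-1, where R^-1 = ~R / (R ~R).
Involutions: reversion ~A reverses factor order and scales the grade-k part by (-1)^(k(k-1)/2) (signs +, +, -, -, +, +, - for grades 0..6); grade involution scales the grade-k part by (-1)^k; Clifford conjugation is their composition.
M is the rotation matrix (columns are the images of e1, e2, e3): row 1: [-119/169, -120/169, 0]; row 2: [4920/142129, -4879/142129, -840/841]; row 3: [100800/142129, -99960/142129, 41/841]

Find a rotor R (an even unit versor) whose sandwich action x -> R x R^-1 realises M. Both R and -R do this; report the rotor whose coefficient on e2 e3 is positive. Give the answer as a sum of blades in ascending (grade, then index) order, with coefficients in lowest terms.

Method: write R = a + b12*e1 e2 + b13*e1 e3 + b23*e2 e3 with a^2 + b12^2 + b13^2 + b23^2 = 1 (so R^-1 = ~R). Expanding the columns R e_j ~R gives tr M = 4a^2 - 1 and, from the antisymmetric part, M21 - M12 = -4a*b12, M13 - M31 = 4a*b13, M32 - M23 = -4a*b23.
Here tr M = -98029/142129, so a^2 = (1 + tr M)/4 = 11025/142129 and a = ±105/377. Taking a = 105/377: M21 - M12 = 105840/142129, M13 - M31 = -100800/142129, M32 - M23 = 42000/142129, giving b12 = -252/377, b13 = -240/377, b23 = -100/377, i.e. R = 105/377 - 252/377*e1 e2 - 240/377*e1 e3 - 100/377*e2 e3.
Its e2 e3 coefficient is negative, so report the other preimage -R.
Answer: -105/377 + 252/377*e1 e2 + 240/377*e1 e3 + 100/377*e2 e3. Note: both R and -R realise this M (trace -98029/142129); the covering map identifies them, and the e2 e3-coefficient sign is the tie-breaker.


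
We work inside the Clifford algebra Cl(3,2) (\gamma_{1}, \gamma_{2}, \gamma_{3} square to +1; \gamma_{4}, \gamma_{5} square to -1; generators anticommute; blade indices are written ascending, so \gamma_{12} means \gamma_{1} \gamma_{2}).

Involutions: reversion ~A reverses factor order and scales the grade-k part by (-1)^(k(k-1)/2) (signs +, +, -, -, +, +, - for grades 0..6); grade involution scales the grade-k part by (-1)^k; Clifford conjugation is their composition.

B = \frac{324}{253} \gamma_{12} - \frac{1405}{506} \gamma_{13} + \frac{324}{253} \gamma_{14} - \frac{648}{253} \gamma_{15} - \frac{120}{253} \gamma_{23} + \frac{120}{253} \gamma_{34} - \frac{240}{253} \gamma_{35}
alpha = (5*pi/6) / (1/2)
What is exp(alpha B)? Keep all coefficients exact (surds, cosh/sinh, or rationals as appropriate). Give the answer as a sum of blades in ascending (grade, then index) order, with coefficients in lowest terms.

B^2 term by term: the squares give (\frac{324}{253})^2*(\gamma_{12})^2 + (-\frac{1405}{506})^2*(\gamma_{13})^2 + (\frac{324}{253})^2*(\gamma_{14})^2 + (-\frac{648}{253})^2*(\gamma_{15})^2 + (-\frac{120}{253})^2*(\gamma_{23})^2 + (\frac{120}{253})^2*(\gamma_{34})^2 + (-\frac{240}{253})^2*(\gamma_{35})^2 = \frac{104976}{64009}*(-1) + \frac{1974025}{256036}*(-1) + \frac{104976}{64009}*(+1) + \frac{419904}{64009}*(+1) + \frac{14400}{64009}*(-1) + \frac{14400}{64009}*(+1) + \frac{57600}{64009}*(+1) = -\frac{1}{4} (each basis 2-blade squares to minus the product of its generators' squares); cross terms between blades sharing an index anticommute and cancel; the commuting (index-disjoint) pairs give grade-4 terms 2*c*c'*(blade product), which cancel blade by blade — \gamma_{1234}: \frac{77760}{64009} - \frac{77760}{64009} = 0; \gamma_{1235}: -\frac{155520}{64009} + \frac{155520}{64009} = 0; \gamma_{1345}: \frac{155520}{64009} - \frac{155520}{64009} = 0 — confirming B is simple. So B^2 = -\frac{1}{4}.
B^2 = -\frac{1}{4} — the series telescopes trigonometrically here: l = \frac{1}{2}, alpha*l = \frac{5 \pi}{6}, so exp(alpha B) = cos(\frac{5 \pi}{6}) + (sin(\frac{5 \pi}{6})/(\frac{1}{2}))*B = - \frac{\sqrt{3}}{2} + (1)*B.
Answer: - \frac{\sqrt{3}}{2} + \frac{324}{253} \gamma_{12} - \frac{1405}{506} \gamma_{13} + \frac{324}{253} \gamma_{14} - \frac{648}{253} \gamma_{15} - \frac{120}{253} \gamma_{23} + \frac{120}{253} \gamma_{34} - \frac{240}{253} \gamma_{35}


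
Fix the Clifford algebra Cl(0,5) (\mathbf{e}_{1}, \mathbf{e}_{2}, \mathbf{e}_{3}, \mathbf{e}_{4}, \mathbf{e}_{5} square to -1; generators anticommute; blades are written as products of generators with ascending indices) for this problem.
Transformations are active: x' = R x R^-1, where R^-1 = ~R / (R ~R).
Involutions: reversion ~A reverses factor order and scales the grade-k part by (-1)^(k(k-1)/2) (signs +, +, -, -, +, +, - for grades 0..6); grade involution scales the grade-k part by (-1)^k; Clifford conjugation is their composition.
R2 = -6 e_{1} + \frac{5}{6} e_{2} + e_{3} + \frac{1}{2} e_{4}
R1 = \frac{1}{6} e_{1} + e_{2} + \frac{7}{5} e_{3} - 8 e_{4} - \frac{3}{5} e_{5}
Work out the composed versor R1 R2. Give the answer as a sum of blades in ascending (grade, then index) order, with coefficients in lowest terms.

Distribute over the terms of R2 (each basis-blade product reordered to ascending indices, repeated generators contracted through their squares):
R1 (-6 e_{1}) = 1 + 6 e_{1} e_{2} + \frac{42}{5} e_{1} e_{3} - 48 e_{1} e_{4} - \frac{18}{5} e_{1} e_{5}
R1 (\frac{5}{6} e_{2}) = -\frac{5}{6} + \frac{5}{36} e_{1} e_{2} - \frac{7}{6} e_{2} e_{3} + \frac{20}{3} e_{2} e_{4} + \frac{1}{2} e_{2} e_{5}
R1 (e_{3}) = -\frac{7}{5} + \frac{1}{6} e_{1} e_{3} + e_{2} e_{3} + 8 e_{3} e_{4} + \frac{3}{5} e_{3} e_{5}
R1 (\frac{1}{2} e_{4}) = 4 + \frac{1}{12} e_{1} e_{4} + \frac{1}{2} e_{2} e_{4} + \frac{7}{10} e_{3} e_{4} + \frac{3}{10} e_{4} e_{5}
Summing the partial products and collecting blades:
Answer: \frac{83}{30} + \frac{221}{36} e_{1} e_{2} + \frac{257}{30} e_{1} e_{3} - \frac{575}{12} e_{1} e_{4} - \frac{18}{5} e_{1} e_{5} - \frac{1}{6} e_{2} e_{3} + \frac{43}{6} e_{2} e_{4} + \frac{1}{2} e_{2} e_{5} + \frac{87}{10} e_{3} e_{4} + \frac{3}{5} e_{3} e_{5} + \frac{3}{10} e_{4} e_{5}


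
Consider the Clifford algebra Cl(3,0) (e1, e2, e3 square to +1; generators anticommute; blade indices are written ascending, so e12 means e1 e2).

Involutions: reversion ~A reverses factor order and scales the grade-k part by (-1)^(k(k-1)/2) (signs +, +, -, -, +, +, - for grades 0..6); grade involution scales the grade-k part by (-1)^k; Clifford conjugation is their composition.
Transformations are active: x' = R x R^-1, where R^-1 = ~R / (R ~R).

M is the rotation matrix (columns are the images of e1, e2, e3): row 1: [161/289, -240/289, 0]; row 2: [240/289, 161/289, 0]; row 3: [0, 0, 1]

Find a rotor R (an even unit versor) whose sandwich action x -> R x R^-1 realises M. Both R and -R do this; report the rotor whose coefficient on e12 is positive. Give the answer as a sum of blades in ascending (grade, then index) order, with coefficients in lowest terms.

Method: write R = a + b12*e12 + b13*e13 + b23*e23 with a^2 + b12^2 + b13^2 + b23^2 = 1 (so R^-1 = ~R). Expanding the columns R e_j ~R gives tr M = 4a^2 - 1 and, from the antisymmetric part, M21 - M12 = -4a*b12, M13 - M31 = 4a*b13, M32 - M23 = -4a*b23.
Here tr M = 611/289, so a^2 = (1 + tr M)/4 = 225/289 and a = ±15/17. Taking a = 15/17: M21 - M12 = 480/289, M13 - M31 = 0, M32 - M23 = 0, giving b12 = -8/17, b13 = 0, b23 = 0, i.e. R = 15/17 - 8/17*e12.
Its e12 coefficient is negative, so report the other preimage -R.
Answer: -15/17 + 8/17*e12. Key observation: the double cover Spin(3) -> SO(3) sends R and -R to the same matrix (trace 611/289 here), so the stated sign of the e12 coefficient is what selects one sheet.


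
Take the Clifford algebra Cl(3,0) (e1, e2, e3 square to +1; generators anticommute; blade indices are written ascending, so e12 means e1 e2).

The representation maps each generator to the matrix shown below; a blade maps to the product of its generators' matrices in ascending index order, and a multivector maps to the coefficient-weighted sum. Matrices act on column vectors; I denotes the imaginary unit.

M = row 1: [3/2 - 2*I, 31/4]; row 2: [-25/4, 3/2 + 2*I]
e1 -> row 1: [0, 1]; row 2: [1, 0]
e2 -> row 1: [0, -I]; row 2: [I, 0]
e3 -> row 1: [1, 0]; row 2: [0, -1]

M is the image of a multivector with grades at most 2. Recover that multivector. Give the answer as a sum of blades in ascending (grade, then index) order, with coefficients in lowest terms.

Method: 1, rho(e1), rho(e2), rho(e3) form a trace-orthogonal basis of the 2x2 complex matrices (tr(X Y) = 2 if X = Y, else 0), so M = m0*1 + m1*rho(e1) + m2*rho(e2) + m3*rho(e3) with m0 = tr(M)/2 = 3/2, m1 = tr(M rho(e1))/2 = 3/4, m2 = tr(M rho(e2))/2 = 7*I, m3 = tr(M rho(e3))/2 = -2*I.
Multiplying table entries, the bivector images are rho(e12) = I*rho(e3), rho(e13) = -I*rho(e2), rho(e23) = I*rho(e1); with real blade coefficients the real parts of m0..m3 are the coefficients of 1, e1, e2, e3 and the imaginary parts give the bivectors (e23: Im m1, e13: -Im m2, e12: Im m3).
Answer: 3/2 + 3/4*e1 - 2*e12 - 7*e13


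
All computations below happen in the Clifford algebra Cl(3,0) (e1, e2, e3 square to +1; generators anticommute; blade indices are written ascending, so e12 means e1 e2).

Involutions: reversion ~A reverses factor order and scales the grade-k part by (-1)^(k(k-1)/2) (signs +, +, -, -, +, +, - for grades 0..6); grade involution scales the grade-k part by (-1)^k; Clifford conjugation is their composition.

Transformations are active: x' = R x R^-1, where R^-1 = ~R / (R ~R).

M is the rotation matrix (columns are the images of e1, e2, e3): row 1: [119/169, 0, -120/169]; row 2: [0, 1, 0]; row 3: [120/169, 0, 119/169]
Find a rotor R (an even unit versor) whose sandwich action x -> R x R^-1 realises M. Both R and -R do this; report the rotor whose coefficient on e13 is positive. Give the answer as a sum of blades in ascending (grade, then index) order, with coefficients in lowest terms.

Method: write R = a + b12*e12 + b13*e13 + b23*e23 with a^2 + b12^2 + b13^2 + b23^2 = 1 (so R^-1 = ~R). Expanding the columns R e_j ~R gives tr M = 4a^2 - 1 and, from the antisymmetric part, M21 - M12 = -4a*b12, M13 - M31 = 4a*b13, M32 - M23 = -4a*b23.
Here tr M = 407/169, so a^2 = (1 + tr M)/4 = 144/169 and a = ±12/13. Taking a = 12/13: M21 - M12 = 0, M13 - M31 = -240/169, M32 - M23 = 0, giving b12 = 0, b13 = -5/13, b23 = 0, i.e. R = 12/13 - 5/13*e13.
Its e13 coefficient is negative, so report the other preimage -R.
Answer: -12/13 + 5/13*e13. Sheet selection: the two-to-one cover makes ±R indistinguishable at the matrix level (trace 407/169), so uniqueness comes from the required sign on e13.


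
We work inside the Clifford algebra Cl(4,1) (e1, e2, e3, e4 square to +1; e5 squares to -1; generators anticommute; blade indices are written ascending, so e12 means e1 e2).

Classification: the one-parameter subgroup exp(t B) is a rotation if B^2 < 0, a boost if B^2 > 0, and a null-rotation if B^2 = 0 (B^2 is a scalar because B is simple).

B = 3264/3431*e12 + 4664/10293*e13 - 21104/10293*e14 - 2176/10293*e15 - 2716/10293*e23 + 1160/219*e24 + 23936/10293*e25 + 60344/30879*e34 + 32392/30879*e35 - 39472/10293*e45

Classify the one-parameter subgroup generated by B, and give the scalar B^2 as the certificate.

B^2 term by term: the squares give (3264/3431)^2*(e12)^2 + (4664/10293)^2*(e13)^2 + (-21104/10293)^2*(e14)^2 + (-2176/10293)^2*(e15)^2 + (-2716/10293)^2*(e23)^2 + (1160/219)^2*(e24)^2 + (23936/10293)^2*(e25)^2 + (60344/30879)^2*(e34)^2 + (32392/30879)^2*(e35)^2 + (-39472/10293)^2*(e45)^2 = 10653696/11771761*(-1) + 21752896/105945849*(-1) + 445378816/105945849*(-1) + 4734976/105945849*(+1) + 7376656/105945849*(-1) + 1345600/47961*(-1) + 572932096/105945849*(+1) + 3641398336/953512641*(-1) + 1049241664/953512641*(+1) + 1558038784/105945849*(+1) = -16 (each basis 2-blade squares to minus the product of its generators' squares); cross terms between blades sharing an index anticommute and cancel; the commuting (index-disjoint) pairs give grade-4 terms 2*c*c'*(blade product), which cancel blade by blade — e1234: 131308544/35315283 - 10820480/2254167 + 114636928/105945849 = 0; e1235: 70484992/35315283 - 223275008/105945849 + 11820032/105945849 = 0; e1245: -85891072/11771761 + 1010290688/105945849 - 5048320/2254167 = 0; e1345: -368194816/105945849 + 1367201536/317837547 - 262617088/317837547 = 0; e2345: 214411904/105945849 - 75149440/6762501 + 2888787968/317837547 = 0 — confirming B is simple. So B^2 = -16.
Answer: rotation, certificate B^2 = -16. Why this suffices: the scalar -16 survives any versor conjugation, so its sign alone determines the class however B is presented.


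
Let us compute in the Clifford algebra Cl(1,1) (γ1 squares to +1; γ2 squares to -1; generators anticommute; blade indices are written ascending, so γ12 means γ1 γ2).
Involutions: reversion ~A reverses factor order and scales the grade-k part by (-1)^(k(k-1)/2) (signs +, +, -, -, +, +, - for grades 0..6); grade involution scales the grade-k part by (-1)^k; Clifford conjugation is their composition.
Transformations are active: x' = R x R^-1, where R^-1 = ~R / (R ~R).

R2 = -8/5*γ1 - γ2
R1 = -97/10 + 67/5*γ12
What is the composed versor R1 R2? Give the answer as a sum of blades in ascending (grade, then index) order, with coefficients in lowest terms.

Distribute over the terms of R1 (each basis-blade product reordered to ascending indices, repeated generators contracted through their squares):
(-97/10) R2 = 388/25*γ1 + 97/10*γ2
(67/5*γ12) R2 = 67/5*γ1 + 536/25*γ2
Summing the partial products and collecting blades:
Answer: 723/25*γ1 + 1557/50*γ2


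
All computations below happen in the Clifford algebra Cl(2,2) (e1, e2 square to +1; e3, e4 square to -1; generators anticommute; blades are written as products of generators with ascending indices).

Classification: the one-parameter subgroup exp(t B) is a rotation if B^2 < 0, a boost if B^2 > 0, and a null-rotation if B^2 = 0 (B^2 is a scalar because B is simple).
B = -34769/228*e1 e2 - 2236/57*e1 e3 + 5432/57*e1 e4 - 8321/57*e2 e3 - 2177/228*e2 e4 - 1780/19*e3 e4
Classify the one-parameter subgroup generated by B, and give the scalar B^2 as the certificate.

B^2 term by term: the squares give (-34769/228)^2*(e1 e2)^2 + (-2236/57)^2*(e1 e3)^2 + (5432/57)^2*(e1 e4)^2 + (-8321/57)^2*(e2 e3)^2 + (-2177/228)^2*(e2 e4)^2 + (-1780/19)^2*(e3 e4)^2 = 1208883361/51984*(-1) + 4999696/3249*(+1) + 29506624/3249*(+1) + 69239041/3249*(+1) + 4739329/51984*(+1) + 3168400/361*(-1) = -9 (each basis 2-blade squares to minus the product of its generators' squares); cross terms between blades sharing an index anticommute and cancel; the commuting (index-disjoint) pairs give grade-4 terms 2*c*c'*(blade product), which cancel blade by blade — e1 e2 e3 e4: 30944410/1083 - 2433886/3249 - 90399344/3249 = 0 — confirming B is simple. So B^2 = -9.
Answer: rotation, certificate B^2 = -9. The class reads off the invariant scalar -9 directly.


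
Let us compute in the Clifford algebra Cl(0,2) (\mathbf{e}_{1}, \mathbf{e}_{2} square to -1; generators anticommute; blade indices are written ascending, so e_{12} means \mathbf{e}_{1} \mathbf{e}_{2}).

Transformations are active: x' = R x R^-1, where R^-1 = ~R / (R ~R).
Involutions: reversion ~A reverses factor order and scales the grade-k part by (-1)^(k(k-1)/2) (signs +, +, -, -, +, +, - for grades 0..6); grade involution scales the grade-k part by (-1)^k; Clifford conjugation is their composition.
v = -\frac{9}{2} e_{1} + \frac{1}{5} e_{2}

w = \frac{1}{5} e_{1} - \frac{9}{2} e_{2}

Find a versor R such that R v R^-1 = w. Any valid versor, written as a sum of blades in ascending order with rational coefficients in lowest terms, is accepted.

R = v + w = -\frac{43}{10} e_{1} - \frac{43}{10} e_{2} works: the equal norms (-\frac{2029}{100}) guarantee its sandwich swaps v into w.
Answer: -\frac{43}{10} e_{1} - \frac{43}{10} e_{2}


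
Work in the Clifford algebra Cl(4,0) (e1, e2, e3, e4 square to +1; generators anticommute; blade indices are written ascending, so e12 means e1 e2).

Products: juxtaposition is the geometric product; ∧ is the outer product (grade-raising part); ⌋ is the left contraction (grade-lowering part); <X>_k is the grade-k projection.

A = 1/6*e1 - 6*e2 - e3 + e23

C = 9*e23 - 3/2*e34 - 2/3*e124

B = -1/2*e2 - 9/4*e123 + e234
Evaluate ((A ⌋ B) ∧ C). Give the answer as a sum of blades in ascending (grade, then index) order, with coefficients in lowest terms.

step 1: 3 + 9/4*e1 - e4 + 9/4*e12 - 27/2*e13 - 3/8*e23 + e24 - 6*e34
step 2: 27*e23 - 9/2*e34 + 81/4*e123 - 2*e124 - 27/8*e134 - 9*e234 - 27/8*e1234
Answer: 27*e23 - 9/2*e34 + 81/4*e123 - 2*e124 - 27/8*e134 - 9*e234 - 27/8*e1234


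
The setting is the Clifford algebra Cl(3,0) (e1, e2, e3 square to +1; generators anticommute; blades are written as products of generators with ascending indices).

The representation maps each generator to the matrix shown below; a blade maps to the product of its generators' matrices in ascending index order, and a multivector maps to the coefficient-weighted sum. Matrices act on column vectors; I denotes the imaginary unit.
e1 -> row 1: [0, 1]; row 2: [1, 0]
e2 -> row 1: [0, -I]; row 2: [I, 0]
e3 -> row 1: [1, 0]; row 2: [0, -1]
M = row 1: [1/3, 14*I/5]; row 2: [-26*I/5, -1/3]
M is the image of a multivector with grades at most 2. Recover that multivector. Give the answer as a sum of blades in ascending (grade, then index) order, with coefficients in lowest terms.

Method: 1, rho(e1), rho(e2), rho(e3) form a trace-orthogonal basis of the 2x2 complex matrices (tr(X Y) = 2 if X = Y, else 0), so M = m0*1 + m1*rho(e1) + m2*rho(e2) + m3*rho(e3) with m0 = tr(M)/2 = 0, m1 = tr(M rho(e1))/2 = -6*I/5, m2 = tr(M rho(e2))/2 = -4, m3 = tr(M rho(e3))/2 = 1/3.
Multiplying table entries, the bivector images are rho(e1 e2) = I*rho(e3), rho(e1 e3) = -I*rho(e2), rho(e2 e3) = I*rho(e1); with real blade coefficients the real parts of m0..m3 are the coefficients of 1, e1, e2, e3 and the imaginary parts give the bivectors (e2 e3: Im m1, e1 e3: -Im m2, e1 e2: Im m3).
Answer: -4*e2 + 1/3*e3 - 6/5*e2 e3


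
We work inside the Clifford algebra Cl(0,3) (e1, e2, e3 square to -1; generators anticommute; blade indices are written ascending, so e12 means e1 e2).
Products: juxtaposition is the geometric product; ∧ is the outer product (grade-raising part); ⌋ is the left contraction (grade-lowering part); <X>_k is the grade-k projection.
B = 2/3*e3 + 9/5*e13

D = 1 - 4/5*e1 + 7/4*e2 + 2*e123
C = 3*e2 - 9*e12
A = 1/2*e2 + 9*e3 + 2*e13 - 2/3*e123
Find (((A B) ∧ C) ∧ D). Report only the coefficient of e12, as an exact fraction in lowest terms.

step 1: -48/5 + 223/15*e1 - 6/5*e2 + 4/9*e12 + 1/3*e23 - 9/10*e123
step 2: -144/5*e2 + 131*e12
step 3: -144/5*e2 + 2699/25*e12
Answer: 2699/25


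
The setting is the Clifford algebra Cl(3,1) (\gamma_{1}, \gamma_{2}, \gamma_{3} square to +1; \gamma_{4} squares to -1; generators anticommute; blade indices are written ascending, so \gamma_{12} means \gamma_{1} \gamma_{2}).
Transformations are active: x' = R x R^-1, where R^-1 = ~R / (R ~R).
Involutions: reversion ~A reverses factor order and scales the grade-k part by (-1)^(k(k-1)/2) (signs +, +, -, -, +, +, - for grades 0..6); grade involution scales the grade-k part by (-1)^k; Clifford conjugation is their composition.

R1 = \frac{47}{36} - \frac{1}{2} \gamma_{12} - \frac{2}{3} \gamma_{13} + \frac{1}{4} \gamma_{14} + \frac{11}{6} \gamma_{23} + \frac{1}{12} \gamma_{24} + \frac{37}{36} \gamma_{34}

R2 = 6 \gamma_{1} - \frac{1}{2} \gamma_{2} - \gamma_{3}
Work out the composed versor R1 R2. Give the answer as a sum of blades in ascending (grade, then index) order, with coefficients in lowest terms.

Distribute over the terms of R2 (each basis-blade product reordered to ascending indices, repeated generators contracted through their squares):
R1 (6 \gamma_{1}) = \frac{47}{6} \gamma_{1} + 3 \gamma_{2} + 4 \gamma_{3} - \frac{3}{2} \gamma_{4} + 11 \gamma_{123} + \frac{1}{2} \gamma_{124} + \frac{37}{6} \gamma_{134}
R1 (-\frac{1}{2} \gamma_{2}) = \frac{1}{4} \gamma_{1} - \frac{47}{72} \gamma_{2} + \frac{11}{12} \gamma_{3} + \frac{1}{24} \gamma_{4} - \frac{1}{3} \gamma_{123} + \frac{1}{8} \gamma_{124} - \frac{37}{72} \gamma_{234}
R1 (-\gamma_{3}) = \frac{2}{3} \gamma_{1} - \frac{11}{6} \gamma_{2} - \frac{47}{36} \gamma_{3} + \frac{37}{36} \gamma_{4} + \frac{1}{2} \gamma_{123} + \frac{1}{4} \gamma_{134} + \frac{1}{12} \gamma_{234}
Summing the partial products and collecting blades:
Answer: \frac{35}{4} \gamma_{1} + \frac{37}{72} \gamma_{2} + \frac{65}{18} \gamma_{3} - \frac{31}{72} \gamma_{4} + \frac{67}{6} \gamma_{123} + \frac{5}{8} \gamma_{124} + \frac{77}{12} \gamma_{134} - \frac{31}{72} \gamma_{234}


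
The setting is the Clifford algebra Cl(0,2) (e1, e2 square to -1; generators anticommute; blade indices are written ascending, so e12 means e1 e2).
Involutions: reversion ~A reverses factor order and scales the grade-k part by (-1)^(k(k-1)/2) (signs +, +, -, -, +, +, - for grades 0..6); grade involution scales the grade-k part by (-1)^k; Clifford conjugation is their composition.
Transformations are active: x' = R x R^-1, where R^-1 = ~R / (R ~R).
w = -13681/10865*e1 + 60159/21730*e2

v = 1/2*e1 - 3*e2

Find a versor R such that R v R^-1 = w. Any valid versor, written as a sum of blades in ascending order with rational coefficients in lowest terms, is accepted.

Here q(v) = q(w) = -37/4; the classical choice R = v + w = -16497/21730*e1 - 5031/21730*e2 then realises v -> w under the sandwich.
Answer: -16497/21730*e1 - 5031/21730*e2


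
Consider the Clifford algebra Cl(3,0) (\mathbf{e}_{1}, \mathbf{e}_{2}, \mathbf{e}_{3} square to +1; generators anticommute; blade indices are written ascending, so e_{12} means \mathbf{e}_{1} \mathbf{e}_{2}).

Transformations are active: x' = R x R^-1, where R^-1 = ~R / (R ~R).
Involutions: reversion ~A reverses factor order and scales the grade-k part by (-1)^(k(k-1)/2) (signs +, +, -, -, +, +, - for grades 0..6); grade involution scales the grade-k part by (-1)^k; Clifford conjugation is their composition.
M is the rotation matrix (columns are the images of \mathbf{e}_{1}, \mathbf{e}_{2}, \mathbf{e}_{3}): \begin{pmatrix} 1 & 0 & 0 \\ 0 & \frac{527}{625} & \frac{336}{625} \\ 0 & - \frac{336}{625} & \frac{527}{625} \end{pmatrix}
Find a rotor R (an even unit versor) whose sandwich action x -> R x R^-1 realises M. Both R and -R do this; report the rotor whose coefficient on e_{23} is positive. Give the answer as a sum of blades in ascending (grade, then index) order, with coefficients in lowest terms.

Method: write R = a + b12*e_{12} + b13*e_{13} + b23*e_{23} with a^2 + b12^2 + b13^2 + b23^2 = 1 (so R^-1 = ~R). Expanding the columns R e_j ~R gives tr M = 4a^2 - 1 and, from the antisymmetric part, M21 - M12 = -4a*b12, M13 - M31 = 4a*b13, M32 - M23 = -4a*b23.
Here tr M = \frac{1679}{625}, so a^2 = (1 + tr M)/4 = \frac{576}{625} and a = ±\frac{24}{25}. Taking a = \frac{24}{25}: M21 - M12 = 0, M13 - M31 = 0, M32 - M23 = -\frac{672}{625}, giving b12 = 0, b13 = 0, b23 = \frac{7}{25}, i.e. R = \frac{24}{25} + \frac{7}{25} e_{23}.
Its e_{23} coefficient is already positive.
Answer: \frac{24}{25} + \frac{7}{25} e_{23}. Uniqueness: Spin(3) -> SO(3) maps R and -R to the same rotation of trace \frac{1679}{625}; fixing the sign of the e_{23} coefficient removes the ambiguity.


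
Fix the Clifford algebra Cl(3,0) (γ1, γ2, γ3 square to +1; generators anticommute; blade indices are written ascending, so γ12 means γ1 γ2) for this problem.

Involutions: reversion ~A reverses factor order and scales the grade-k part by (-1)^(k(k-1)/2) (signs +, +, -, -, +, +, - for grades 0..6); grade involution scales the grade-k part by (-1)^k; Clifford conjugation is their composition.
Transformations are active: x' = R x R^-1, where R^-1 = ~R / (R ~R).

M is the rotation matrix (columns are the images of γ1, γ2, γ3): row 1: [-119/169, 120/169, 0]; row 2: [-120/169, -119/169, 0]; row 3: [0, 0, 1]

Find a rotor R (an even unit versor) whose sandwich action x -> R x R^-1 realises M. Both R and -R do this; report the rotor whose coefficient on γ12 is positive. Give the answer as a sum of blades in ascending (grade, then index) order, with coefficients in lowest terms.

Method: write R = a + b12*γ12 + b13*γ13 + b23*γ23 with a^2 + b12^2 + b13^2 + b23^2 = 1 (so R^-1 = ~R). Expanding the columns R e_j ~R gives tr M = 4a^2 - 1 and, from the antisymmetric part, M21 - M12 = -4a*b12, M13 - M31 = 4a*b13, M32 - M23 = -4a*b23.
Here tr M = -69/169, so a^2 = (1 + tr M)/4 = 25/169 and a = ±5/13. Taking a = 5/13: M21 - M12 = -240/169, M13 - M31 = 0, M32 - M23 = 0, giving b12 = 12/13, b13 = 0, b23 = 0, i.e. R = 5/13 + 12/13*γ12.
Its γ12 coefficient is already positive.
Answer: 5/13 + 12/13*γ12. Uniqueness: Spin(3) -> SO(3) maps R and -R to the same rotation of trace -69/169; fixing the sign of the γ12 coefficient removes the ambiguity.


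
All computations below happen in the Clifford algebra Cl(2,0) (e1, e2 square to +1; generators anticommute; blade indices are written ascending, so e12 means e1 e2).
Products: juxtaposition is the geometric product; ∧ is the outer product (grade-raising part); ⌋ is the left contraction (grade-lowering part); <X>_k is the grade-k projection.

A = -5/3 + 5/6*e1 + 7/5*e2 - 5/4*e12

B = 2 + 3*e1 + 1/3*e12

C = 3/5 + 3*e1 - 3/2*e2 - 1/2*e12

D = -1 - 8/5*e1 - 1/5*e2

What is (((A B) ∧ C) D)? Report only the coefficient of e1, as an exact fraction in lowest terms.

step 1: -5/12 - 19/5*e1 + 1229/180*e2 - 653/90*e12
step 2: -1/4 - 353/100*e1 + 2833/600*e2 - 11357/600*e12
step 3: 14861/3000 + 23147/3000*e1 - 34957/1000*e2 + 27189/1000*e12
Answer: 23147/3000


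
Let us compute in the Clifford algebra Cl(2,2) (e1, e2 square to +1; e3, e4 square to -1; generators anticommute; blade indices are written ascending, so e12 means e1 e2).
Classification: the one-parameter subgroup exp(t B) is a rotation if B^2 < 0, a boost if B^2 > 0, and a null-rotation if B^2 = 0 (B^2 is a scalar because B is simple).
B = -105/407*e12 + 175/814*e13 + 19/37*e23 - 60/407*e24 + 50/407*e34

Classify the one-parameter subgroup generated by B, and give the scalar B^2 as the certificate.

B^2 term by term: the squares give (-105/407)^2*(e12)^2 + (175/814)^2*(e13)^2 + (19/37)^2*(e23)^2 + (-60/407)^2*(e24)^2 + (50/407)^2*(e34)^2 = 11025/165649*(-1) + 30625/662596*(+1) + 361/1369*(+1) + 3600/165649*(+1) + 2500/165649*(-1) = 1/4 (each basis 2-blade squares to minus the product of its generators' squares); cross terms between blades sharing an index anticommute and cancel; the commuting (index-disjoint) pairs give grade-4 terms 2*c*c'*(blade product), which cancel blade by blade — e1234: -10500/165649 + 10500/165649 = 0 — confirming B is simple. So B^2 = 1/4.
Answer: boost, certificate B^2 = 1/4. The invariant at work: B^2 = 1/4 is unchanged by conjugation, hence its sign classifies the subgroup whatever basis B is written in.


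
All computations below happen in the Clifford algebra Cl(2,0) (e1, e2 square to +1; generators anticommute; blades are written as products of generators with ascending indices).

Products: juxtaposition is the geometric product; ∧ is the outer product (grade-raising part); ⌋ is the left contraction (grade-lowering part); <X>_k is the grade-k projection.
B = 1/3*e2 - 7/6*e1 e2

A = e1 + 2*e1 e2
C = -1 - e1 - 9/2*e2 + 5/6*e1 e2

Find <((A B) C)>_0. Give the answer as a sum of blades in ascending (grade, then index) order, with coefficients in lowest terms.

step 1: 7/3 + 2/3*e1 - 7/6*e2 + 1/3*e1 e2
step 2: 71/36 - 127/36*e1 - 76/9*e2 - 23/9*e1 e2
step 3: 71/36
Answer: 71/36


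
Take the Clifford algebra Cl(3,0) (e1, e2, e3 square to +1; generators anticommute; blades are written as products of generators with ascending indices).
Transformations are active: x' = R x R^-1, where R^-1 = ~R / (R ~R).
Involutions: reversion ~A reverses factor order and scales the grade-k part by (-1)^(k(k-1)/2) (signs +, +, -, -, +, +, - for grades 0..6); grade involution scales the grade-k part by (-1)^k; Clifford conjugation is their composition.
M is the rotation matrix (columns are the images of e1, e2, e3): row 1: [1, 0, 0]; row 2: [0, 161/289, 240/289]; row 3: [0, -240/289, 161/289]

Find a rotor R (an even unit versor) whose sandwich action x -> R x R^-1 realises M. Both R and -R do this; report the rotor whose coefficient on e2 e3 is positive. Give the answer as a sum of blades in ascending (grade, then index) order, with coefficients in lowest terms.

Method: write R = a + b12*e1 e2 + b13*e1 e3 + b23*e2 e3 with a^2 + b12^2 + b13^2 + b23^2 = 1 (so R^-1 = ~R). Expanding the columns R e_j ~R gives tr M = 4a^2 - 1 and, from the antisymmetric part, M21 - M12 = -4a*b12, M13 - M31 = 4a*b13, M32 - M23 = -4a*b23.
Here tr M = 611/289, so a^2 = (1 + tr M)/4 = 225/289 and a = ±15/17. Taking a = 15/17: M21 - M12 = 0, M13 - M31 = 0, M32 - M23 = -480/289, giving b12 = 0, b13 = 0, b23 = 8/17, i.e. R = 15/17 + 8/17*e2 e3.
Its e2 e3 coefficient is already positive.
Answer: 15/17 + 8/17*e2 e3. Note: both R and -R realise this M (trace 611/289); the covering map identifies them, and the e2 e3-coefficient sign is the tie-breaker.


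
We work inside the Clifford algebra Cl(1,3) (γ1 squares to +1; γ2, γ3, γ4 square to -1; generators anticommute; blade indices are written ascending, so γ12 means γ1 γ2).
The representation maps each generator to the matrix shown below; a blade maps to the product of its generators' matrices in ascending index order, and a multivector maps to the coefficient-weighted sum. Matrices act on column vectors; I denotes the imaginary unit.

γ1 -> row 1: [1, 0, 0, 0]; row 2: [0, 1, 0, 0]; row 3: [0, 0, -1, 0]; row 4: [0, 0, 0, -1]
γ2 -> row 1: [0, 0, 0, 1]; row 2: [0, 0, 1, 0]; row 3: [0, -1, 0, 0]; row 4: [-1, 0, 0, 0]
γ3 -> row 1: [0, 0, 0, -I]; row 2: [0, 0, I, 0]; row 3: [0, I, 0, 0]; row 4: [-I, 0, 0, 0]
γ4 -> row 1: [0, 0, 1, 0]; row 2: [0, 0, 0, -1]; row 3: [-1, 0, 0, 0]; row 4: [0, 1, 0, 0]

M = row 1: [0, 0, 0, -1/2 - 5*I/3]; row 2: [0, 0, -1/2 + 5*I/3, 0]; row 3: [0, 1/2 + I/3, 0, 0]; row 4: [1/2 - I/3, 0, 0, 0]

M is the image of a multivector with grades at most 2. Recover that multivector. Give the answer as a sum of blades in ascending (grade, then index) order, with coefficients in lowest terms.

Method: the blade images are trace-orthogonal — tr(rho(e_A) rho(e_B)^-1) = 4 if A = B and 0 otherwise — and rho(e_A)^-1 = (e_A)^2 * rho(e_A) with (e_A)^2 = +1 or -1, so the coefficient of e_A in the preimage is (e_A)^2 * tr(M rho(e_A))/4.
Nonzero projections over blades of grade <= 2: γ2: (γ2)^2 = -1, tr(M rho(γ2)) = 2, coefficient -1/2; γ3: (γ3)^2 = -1, tr(M rho(γ3)) = -4, coefficient 1; γ13: (γ13)^2 = +1, tr(M rho(γ13)) = 8/3, coefficient 2/3. Every other blade of grade <= 2 projects to 0.
Answer: -1/2*γ2 + γ3 + 2/3*γ13


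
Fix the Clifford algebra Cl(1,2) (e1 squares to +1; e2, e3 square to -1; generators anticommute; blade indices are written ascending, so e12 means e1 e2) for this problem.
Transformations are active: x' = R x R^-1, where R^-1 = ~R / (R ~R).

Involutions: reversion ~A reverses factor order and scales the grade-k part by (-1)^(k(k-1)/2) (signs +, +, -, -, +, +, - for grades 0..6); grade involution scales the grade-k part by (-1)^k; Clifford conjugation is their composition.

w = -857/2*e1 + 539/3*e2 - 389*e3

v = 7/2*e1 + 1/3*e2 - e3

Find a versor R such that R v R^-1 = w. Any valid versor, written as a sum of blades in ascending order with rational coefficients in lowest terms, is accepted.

R = v + w = -425*e1 + 180*e2 - 390*e3 works: the equal norms (401/36) guarantee its sandwich swaps v into w.
Answer: -425*e1 + 180*e2 - 390*e3


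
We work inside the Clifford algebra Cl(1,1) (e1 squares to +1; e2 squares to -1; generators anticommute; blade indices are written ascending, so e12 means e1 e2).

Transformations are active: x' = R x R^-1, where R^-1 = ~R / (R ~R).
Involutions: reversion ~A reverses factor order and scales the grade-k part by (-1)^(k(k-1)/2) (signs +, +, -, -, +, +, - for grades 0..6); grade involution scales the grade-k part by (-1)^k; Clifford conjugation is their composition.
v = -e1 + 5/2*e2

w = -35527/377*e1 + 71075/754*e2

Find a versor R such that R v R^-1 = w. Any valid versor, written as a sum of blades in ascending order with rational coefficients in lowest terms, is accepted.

Take R = v + w = -35904/377*e1 + 36480/377*e2. Because q(v) = q(w) = -21/4, conjugation by R sends v exactly to w.
Answer: -35904/377*e1 + 36480/377*e2
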